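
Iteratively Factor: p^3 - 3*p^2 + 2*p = (p - 2)*(p^2 - p) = p*(p - 2)*(p - 1)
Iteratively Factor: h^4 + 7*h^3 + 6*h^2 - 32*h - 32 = (h - 2)*(h^3 + 9*h^2 + 24*h + 16) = (h - 2)*(h + 1)*(h^2 + 8*h + 16) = (h - 2)*(h + 1)*(h + 4)*(h + 4)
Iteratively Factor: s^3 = (s)*(s^2) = s^2*(s)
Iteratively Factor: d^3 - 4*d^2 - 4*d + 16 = (d + 2)*(d^2 - 6*d + 8) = (d - 4)*(d + 2)*(d - 2)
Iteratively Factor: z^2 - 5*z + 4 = (z - 1)*(z - 4)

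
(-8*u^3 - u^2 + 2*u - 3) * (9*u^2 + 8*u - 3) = -72*u^5 - 73*u^4 + 34*u^3 - 8*u^2 - 30*u + 9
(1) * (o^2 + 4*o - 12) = o^2 + 4*o - 12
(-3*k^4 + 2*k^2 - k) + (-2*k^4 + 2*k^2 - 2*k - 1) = -5*k^4 + 4*k^2 - 3*k - 1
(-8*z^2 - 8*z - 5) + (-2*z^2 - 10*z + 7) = -10*z^2 - 18*z + 2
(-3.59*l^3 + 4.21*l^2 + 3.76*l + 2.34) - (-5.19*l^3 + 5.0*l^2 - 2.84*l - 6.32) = 1.6*l^3 - 0.79*l^2 + 6.6*l + 8.66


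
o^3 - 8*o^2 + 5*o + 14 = (o - 7)*(o - 2)*(o + 1)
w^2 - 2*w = w*(w - 2)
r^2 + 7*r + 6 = (r + 1)*(r + 6)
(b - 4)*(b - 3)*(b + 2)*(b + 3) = b^4 - 2*b^3 - 17*b^2 + 18*b + 72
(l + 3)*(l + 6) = l^2 + 9*l + 18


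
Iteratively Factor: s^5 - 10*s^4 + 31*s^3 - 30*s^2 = (s - 3)*(s^4 - 7*s^3 + 10*s^2) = s*(s - 3)*(s^3 - 7*s^2 + 10*s) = s^2*(s - 3)*(s^2 - 7*s + 10) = s^2*(s - 3)*(s - 2)*(s - 5)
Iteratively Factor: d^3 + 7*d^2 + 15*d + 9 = (d + 1)*(d^2 + 6*d + 9) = (d + 1)*(d + 3)*(d + 3)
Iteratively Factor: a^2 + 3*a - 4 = (a + 4)*(a - 1)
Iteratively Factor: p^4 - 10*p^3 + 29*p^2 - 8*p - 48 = (p - 4)*(p^3 - 6*p^2 + 5*p + 12) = (p - 4)*(p - 3)*(p^2 - 3*p - 4) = (p - 4)^2*(p - 3)*(p + 1)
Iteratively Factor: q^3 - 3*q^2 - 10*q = (q + 2)*(q^2 - 5*q) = (q - 5)*(q + 2)*(q)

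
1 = 1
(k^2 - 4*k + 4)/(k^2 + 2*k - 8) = (k - 2)/(k + 4)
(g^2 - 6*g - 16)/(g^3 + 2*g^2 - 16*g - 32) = (g - 8)/(g^2 - 16)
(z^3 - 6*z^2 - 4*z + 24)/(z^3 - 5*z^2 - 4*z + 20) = (z - 6)/(z - 5)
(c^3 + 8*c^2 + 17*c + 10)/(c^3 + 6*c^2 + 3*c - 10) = (c + 1)/(c - 1)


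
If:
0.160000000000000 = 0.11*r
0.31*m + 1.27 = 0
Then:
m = -4.10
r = 1.45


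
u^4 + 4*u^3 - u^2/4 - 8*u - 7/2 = (u + 1/2)*(u + 7/2)*(u - sqrt(2))*(u + sqrt(2))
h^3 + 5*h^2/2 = h^2*(h + 5/2)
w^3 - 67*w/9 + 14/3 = (w - 7/3)*(w - 2/3)*(w + 3)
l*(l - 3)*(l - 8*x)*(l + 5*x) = l^4 - 3*l^3*x - 3*l^3 - 40*l^2*x^2 + 9*l^2*x + 120*l*x^2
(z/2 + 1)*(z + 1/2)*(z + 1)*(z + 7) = z^4/2 + 21*z^3/4 + 14*z^2 + 51*z/4 + 7/2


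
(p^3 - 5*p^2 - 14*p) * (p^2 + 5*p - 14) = p^5 - 53*p^3 + 196*p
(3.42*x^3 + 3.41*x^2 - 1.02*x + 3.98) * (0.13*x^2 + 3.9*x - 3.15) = 0.4446*x^5 + 13.7813*x^4 + 2.3934*x^3 - 14.2021*x^2 + 18.735*x - 12.537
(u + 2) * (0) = 0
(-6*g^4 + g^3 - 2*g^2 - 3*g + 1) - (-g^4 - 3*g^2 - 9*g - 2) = -5*g^4 + g^3 + g^2 + 6*g + 3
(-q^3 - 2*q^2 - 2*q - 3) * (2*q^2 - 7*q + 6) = -2*q^5 + 3*q^4 + 4*q^3 - 4*q^2 + 9*q - 18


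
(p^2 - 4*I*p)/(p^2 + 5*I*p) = (p - 4*I)/(p + 5*I)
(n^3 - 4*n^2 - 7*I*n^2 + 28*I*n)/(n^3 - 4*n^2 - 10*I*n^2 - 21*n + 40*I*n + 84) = n/(n - 3*I)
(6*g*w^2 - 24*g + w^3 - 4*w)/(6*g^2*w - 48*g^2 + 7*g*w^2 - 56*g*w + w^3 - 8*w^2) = (w^2 - 4)/(g*w - 8*g + w^2 - 8*w)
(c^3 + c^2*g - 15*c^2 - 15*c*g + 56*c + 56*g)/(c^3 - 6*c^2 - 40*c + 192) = (c^2 + c*g - 7*c - 7*g)/(c^2 + 2*c - 24)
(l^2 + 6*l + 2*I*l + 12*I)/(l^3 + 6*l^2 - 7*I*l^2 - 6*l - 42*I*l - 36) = (l + 2*I)/(l^2 - 7*I*l - 6)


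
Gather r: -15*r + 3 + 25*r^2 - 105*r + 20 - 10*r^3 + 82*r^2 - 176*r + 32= -10*r^3 + 107*r^2 - 296*r + 55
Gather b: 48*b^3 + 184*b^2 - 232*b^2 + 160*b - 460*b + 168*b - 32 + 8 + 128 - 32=48*b^3 - 48*b^2 - 132*b + 72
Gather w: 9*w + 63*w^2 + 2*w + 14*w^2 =77*w^2 + 11*w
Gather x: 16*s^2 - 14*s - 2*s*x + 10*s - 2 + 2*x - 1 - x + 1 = 16*s^2 - 4*s + x*(1 - 2*s) - 2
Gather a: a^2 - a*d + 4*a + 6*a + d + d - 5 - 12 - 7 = a^2 + a*(10 - d) + 2*d - 24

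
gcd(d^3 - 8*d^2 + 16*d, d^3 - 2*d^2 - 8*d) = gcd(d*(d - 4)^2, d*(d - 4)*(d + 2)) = d^2 - 4*d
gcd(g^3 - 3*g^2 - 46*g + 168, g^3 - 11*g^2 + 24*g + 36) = g - 6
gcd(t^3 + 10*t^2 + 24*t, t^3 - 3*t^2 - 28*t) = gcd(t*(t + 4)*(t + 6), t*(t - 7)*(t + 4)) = t^2 + 4*t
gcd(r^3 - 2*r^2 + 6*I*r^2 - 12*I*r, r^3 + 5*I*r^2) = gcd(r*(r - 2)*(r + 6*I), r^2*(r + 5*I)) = r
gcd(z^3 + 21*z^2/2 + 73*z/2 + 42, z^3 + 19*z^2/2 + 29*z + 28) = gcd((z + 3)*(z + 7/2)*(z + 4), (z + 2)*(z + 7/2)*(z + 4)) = z^2 + 15*z/2 + 14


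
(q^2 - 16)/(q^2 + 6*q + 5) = (q^2 - 16)/(q^2 + 6*q + 5)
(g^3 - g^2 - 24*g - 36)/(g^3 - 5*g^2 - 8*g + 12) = (g + 3)/(g - 1)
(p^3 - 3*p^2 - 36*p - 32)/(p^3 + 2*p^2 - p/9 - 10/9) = 9*(p^2 - 4*p - 32)/(9*p^2 + 9*p - 10)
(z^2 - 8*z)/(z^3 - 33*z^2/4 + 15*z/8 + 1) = 8*z/(8*z^2 - 2*z - 1)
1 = 1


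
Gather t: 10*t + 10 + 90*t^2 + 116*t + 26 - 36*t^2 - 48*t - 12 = 54*t^2 + 78*t + 24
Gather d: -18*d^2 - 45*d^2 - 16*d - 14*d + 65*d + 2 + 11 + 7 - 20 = -63*d^2 + 35*d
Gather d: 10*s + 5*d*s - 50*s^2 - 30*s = 5*d*s - 50*s^2 - 20*s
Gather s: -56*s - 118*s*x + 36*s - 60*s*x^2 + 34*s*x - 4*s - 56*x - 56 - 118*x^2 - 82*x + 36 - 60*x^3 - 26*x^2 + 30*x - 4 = s*(-60*x^2 - 84*x - 24) - 60*x^3 - 144*x^2 - 108*x - 24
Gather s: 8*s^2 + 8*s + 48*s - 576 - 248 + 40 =8*s^2 + 56*s - 784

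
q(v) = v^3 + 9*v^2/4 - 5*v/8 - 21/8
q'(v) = 3*v^2 + 9*v/2 - 5/8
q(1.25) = 2.06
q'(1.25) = 9.69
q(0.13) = -2.67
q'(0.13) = 0.01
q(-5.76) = -115.48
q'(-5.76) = 72.99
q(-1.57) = 0.03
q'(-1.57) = -0.30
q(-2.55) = -2.98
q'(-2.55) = 7.41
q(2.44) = 23.77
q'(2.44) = 28.22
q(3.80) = 82.36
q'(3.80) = 59.80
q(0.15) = -2.66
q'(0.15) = 0.12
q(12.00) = 2041.88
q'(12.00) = 485.38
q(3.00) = 42.75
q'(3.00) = 39.88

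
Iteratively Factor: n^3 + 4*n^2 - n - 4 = (n + 1)*(n^2 + 3*n - 4) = (n - 1)*(n + 1)*(n + 4)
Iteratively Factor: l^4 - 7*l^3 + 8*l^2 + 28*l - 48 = (l - 3)*(l^3 - 4*l^2 - 4*l + 16) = (l - 4)*(l - 3)*(l^2 - 4) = (l - 4)*(l - 3)*(l - 2)*(l + 2)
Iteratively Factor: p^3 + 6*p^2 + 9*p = (p + 3)*(p^2 + 3*p) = (p + 3)^2*(p)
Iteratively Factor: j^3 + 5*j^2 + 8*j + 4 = (j + 1)*(j^2 + 4*j + 4) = (j + 1)*(j + 2)*(j + 2)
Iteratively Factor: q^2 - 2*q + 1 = (q - 1)*(q - 1)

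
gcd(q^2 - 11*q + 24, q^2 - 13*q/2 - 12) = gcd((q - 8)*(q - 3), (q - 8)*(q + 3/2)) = q - 8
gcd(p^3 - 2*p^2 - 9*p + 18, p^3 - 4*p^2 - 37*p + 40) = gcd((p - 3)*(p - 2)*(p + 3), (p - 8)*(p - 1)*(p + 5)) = 1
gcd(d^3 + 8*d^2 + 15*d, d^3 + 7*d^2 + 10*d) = d^2 + 5*d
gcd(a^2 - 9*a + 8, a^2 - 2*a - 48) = a - 8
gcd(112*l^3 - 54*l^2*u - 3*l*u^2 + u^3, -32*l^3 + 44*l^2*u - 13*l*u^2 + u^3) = -8*l + u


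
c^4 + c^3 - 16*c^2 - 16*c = c*(c - 4)*(c + 1)*(c + 4)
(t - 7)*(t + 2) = t^2 - 5*t - 14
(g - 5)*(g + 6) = g^2 + g - 30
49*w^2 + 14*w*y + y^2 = (7*w + y)^2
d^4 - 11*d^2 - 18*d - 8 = (d - 4)*(d + 1)^2*(d + 2)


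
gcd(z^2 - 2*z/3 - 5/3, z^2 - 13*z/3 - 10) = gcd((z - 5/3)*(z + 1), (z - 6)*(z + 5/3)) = 1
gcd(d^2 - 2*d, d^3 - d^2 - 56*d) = d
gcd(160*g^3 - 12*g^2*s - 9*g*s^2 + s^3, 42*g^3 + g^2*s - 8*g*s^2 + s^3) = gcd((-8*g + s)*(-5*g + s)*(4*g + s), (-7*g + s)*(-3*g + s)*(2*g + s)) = 1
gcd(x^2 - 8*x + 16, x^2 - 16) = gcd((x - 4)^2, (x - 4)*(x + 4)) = x - 4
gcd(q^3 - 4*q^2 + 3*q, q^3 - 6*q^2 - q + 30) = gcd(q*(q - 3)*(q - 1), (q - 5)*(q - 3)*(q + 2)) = q - 3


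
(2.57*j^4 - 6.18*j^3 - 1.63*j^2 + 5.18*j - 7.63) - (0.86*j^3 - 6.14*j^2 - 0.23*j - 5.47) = 2.57*j^4 - 7.04*j^3 + 4.51*j^2 + 5.41*j - 2.16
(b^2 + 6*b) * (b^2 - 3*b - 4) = b^4 + 3*b^3 - 22*b^2 - 24*b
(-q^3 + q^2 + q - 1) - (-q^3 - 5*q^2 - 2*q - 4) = 6*q^2 + 3*q + 3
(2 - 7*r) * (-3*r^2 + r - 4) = 21*r^3 - 13*r^2 + 30*r - 8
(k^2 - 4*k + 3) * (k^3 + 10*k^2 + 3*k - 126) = k^5 + 6*k^4 - 34*k^3 - 108*k^2 + 513*k - 378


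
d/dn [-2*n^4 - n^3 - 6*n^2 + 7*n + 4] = -8*n^3 - 3*n^2 - 12*n + 7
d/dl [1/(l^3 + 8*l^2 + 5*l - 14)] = (-3*l^2 - 16*l - 5)/(l^3 + 8*l^2 + 5*l - 14)^2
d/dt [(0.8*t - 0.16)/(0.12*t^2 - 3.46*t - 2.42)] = (-0.096*t^2 + 0.0384000000000002*t - 2.4896)/(0.0144*t^4 - 0.8304*t^3 + 11.3908*t^2 + 16.7464*t + 5.8564)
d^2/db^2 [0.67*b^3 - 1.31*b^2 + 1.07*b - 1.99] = 4.02*b - 2.62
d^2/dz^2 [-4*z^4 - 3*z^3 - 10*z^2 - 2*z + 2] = -48*z^2 - 18*z - 20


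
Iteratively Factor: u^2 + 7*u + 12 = (u + 4)*(u + 3)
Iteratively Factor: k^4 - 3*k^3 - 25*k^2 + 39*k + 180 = (k + 3)*(k^3 - 6*k^2 - 7*k + 60) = (k - 5)*(k + 3)*(k^2 - k - 12) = (k - 5)*(k + 3)^2*(k - 4)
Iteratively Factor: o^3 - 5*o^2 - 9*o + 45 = (o - 5)*(o^2 - 9) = (o - 5)*(o + 3)*(o - 3)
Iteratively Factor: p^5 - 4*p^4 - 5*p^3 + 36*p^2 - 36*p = (p - 2)*(p^4 - 2*p^3 - 9*p^2 + 18*p) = (p - 3)*(p - 2)*(p^3 + p^2 - 6*p) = p*(p - 3)*(p - 2)*(p^2 + p - 6) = p*(p - 3)*(p - 2)^2*(p + 3)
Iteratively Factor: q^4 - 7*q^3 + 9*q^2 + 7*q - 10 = (q + 1)*(q^3 - 8*q^2 + 17*q - 10) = (q - 5)*(q + 1)*(q^2 - 3*q + 2) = (q - 5)*(q - 1)*(q + 1)*(q - 2)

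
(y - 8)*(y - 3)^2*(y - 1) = y^4 - 15*y^3 + 71*y^2 - 129*y + 72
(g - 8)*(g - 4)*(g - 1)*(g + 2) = g^4 - 11*g^3 + 18*g^2 + 56*g - 64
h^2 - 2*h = h*(h - 2)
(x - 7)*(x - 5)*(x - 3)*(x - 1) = x^4 - 16*x^3 + 86*x^2 - 176*x + 105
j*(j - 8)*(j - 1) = j^3 - 9*j^2 + 8*j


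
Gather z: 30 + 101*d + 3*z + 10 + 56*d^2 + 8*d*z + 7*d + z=56*d^2 + 108*d + z*(8*d + 4) + 40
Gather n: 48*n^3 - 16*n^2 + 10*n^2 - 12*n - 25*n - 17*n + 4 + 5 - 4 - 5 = 48*n^3 - 6*n^2 - 54*n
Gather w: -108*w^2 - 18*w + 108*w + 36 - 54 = -108*w^2 + 90*w - 18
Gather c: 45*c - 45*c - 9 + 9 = 0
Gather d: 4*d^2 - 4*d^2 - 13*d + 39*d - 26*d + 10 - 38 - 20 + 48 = 0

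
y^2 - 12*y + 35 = (y - 7)*(y - 5)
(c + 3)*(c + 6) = c^2 + 9*c + 18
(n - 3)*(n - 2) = n^2 - 5*n + 6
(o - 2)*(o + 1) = o^2 - o - 2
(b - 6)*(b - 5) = b^2 - 11*b + 30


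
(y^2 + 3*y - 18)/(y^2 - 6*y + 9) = (y + 6)/(y - 3)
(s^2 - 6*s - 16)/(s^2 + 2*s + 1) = (s^2 - 6*s - 16)/(s^2 + 2*s + 1)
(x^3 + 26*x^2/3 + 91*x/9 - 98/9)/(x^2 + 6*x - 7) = (9*x^2 + 15*x - 14)/(9*(x - 1))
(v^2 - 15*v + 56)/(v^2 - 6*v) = (v^2 - 15*v + 56)/(v*(v - 6))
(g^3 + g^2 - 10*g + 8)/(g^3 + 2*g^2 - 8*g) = (g - 1)/g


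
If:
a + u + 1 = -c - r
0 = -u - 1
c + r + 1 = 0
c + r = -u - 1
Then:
No Solution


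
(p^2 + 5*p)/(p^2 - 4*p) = (p + 5)/(p - 4)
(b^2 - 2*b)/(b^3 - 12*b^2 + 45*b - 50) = b/(b^2 - 10*b + 25)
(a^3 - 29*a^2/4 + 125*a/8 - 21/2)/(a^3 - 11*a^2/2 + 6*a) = (a - 7/4)/a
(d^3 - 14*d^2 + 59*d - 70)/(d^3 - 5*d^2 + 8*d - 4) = (d^2 - 12*d + 35)/(d^2 - 3*d + 2)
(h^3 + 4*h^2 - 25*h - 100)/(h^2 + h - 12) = (h^2 - 25)/(h - 3)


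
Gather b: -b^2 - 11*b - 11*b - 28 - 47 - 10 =-b^2 - 22*b - 85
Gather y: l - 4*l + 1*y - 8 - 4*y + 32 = -3*l - 3*y + 24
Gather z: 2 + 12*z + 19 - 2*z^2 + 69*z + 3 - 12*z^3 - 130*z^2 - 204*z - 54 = -12*z^3 - 132*z^2 - 123*z - 30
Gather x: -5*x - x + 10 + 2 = 12 - 6*x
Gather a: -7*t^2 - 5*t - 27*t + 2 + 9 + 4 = -7*t^2 - 32*t + 15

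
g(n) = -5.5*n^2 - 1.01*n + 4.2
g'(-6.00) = 64.99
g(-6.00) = -187.74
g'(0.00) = -1.01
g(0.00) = 4.20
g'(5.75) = -64.26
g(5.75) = -183.45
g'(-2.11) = 22.20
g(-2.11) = -18.16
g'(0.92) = -11.13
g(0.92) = -1.38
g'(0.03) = -1.34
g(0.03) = 4.16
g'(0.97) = -11.68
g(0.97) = -1.95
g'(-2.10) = 22.09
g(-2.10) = -17.93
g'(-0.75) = 7.24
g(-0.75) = 1.86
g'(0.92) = -11.13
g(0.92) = -1.38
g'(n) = -11.0*n - 1.01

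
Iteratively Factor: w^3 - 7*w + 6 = (w - 2)*(w^2 + 2*w - 3) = (w - 2)*(w + 3)*(w - 1)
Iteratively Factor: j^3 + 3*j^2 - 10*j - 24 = (j + 2)*(j^2 + j - 12) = (j + 2)*(j + 4)*(j - 3)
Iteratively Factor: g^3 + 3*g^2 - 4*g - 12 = (g - 2)*(g^2 + 5*g + 6) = (g - 2)*(g + 2)*(g + 3)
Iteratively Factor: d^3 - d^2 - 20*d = (d - 5)*(d^2 + 4*d) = d*(d - 5)*(d + 4)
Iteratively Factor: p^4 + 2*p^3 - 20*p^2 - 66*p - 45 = (p + 1)*(p^3 + p^2 - 21*p - 45) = (p + 1)*(p + 3)*(p^2 - 2*p - 15) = (p - 5)*(p + 1)*(p + 3)*(p + 3)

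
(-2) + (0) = -2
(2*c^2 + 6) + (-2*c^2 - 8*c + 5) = 11 - 8*c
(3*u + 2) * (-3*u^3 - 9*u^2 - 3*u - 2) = -9*u^4 - 33*u^3 - 27*u^2 - 12*u - 4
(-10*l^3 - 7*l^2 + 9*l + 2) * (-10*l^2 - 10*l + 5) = 100*l^5 + 170*l^4 - 70*l^3 - 145*l^2 + 25*l + 10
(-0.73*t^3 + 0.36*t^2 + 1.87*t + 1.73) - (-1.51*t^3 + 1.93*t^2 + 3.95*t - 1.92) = 0.78*t^3 - 1.57*t^2 - 2.08*t + 3.65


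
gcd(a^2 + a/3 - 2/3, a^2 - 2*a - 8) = 1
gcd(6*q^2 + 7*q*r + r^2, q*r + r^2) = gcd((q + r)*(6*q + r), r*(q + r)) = q + r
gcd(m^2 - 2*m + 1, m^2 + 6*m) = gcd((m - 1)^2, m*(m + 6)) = 1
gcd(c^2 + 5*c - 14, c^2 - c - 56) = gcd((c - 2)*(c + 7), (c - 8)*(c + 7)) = c + 7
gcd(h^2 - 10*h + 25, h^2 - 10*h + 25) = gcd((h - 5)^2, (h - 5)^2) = h^2 - 10*h + 25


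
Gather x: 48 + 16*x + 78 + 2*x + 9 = 18*x + 135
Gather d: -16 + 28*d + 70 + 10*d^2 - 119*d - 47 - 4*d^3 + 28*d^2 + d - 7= -4*d^3 + 38*d^2 - 90*d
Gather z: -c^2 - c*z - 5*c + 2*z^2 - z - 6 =-c^2 - 5*c + 2*z^2 + z*(-c - 1) - 6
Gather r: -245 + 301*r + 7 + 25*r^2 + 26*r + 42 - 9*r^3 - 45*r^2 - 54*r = -9*r^3 - 20*r^2 + 273*r - 196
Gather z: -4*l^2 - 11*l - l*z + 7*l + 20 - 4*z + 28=-4*l^2 - 4*l + z*(-l - 4) + 48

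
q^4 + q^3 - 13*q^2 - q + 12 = (q - 3)*(q - 1)*(q + 1)*(q + 4)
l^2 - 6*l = l*(l - 6)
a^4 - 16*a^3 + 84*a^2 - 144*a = a*(a - 6)^2*(a - 4)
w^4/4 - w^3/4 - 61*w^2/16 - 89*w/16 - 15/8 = (w/4 + 1/2)*(w - 5)*(w + 1/2)*(w + 3/2)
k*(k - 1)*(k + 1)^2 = k^4 + k^3 - k^2 - k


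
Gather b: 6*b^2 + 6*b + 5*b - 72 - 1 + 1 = 6*b^2 + 11*b - 72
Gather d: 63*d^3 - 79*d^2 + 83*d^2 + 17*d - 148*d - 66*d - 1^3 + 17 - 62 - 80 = 63*d^3 + 4*d^2 - 197*d - 126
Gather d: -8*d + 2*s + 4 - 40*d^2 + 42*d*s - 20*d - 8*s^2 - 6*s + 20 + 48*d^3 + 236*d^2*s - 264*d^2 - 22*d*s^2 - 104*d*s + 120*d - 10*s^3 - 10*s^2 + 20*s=48*d^3 + d^2*(236*s - 304) + d*(-22*s^2 - 62*s + 92) - 10*s^3 - 18*s^2 + 16*s + 24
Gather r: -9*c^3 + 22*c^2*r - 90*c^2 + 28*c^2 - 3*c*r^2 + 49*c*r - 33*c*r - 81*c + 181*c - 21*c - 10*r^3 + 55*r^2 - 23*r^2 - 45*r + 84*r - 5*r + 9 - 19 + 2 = -9*c^3 - 62*c^2 + 79*c - 10*r^3 + r^2*(32 - 3*c) + r*(22*c^2 + 16*c + 34) - 8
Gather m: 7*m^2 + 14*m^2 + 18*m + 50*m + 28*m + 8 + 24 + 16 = 21*m^2 + 96*m + 48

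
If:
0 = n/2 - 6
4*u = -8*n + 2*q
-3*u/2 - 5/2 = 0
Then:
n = 12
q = 134/3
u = -5/3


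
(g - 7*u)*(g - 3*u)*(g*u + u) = g^3*u - 10*g^2*u^2 + g^2*u + 21*g*u^3 - 10*g*u^2 + 21*u^3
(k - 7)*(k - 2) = k^2 - 9*k + 14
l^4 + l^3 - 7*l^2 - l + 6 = (l - 2)*(l - 1)*(l + 1)*(l + 3)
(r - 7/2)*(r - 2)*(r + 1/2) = r^3 - 5*r^2 + 17*r/4 + 7/2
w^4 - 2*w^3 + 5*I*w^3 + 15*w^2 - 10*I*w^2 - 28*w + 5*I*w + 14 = (w - 1)^2*(w - 2*I)*(w + 7*I)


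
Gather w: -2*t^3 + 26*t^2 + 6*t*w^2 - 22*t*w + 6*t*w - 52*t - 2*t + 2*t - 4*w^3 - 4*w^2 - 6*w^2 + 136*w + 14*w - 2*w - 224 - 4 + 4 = -2*t^3 + 26*t^2 - 52*t - 4*w^3 + w^2*(6*t - 10) + w*(148 - 16*t) - 224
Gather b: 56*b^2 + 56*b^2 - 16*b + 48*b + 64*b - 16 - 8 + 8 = 112*b^2 + 96*b - 16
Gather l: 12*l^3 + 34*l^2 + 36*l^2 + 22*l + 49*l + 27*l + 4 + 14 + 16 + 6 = 12*l^3 + 70*l^2 + 98*l + 40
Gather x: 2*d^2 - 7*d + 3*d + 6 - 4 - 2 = 2*d^2 - 4*d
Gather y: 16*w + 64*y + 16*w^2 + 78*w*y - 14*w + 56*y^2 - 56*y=16*w^2 + 2*w + 56*y^2 + y*(78*w + 8)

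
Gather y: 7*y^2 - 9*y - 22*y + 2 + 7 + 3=7*y^2 - 31*y + 12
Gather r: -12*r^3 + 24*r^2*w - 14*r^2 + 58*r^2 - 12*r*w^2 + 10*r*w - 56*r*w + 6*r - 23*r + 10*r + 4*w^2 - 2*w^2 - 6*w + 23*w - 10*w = -12*r^3 + r^2*(24*w + 44) + r*(-12*w^2 - 46*w - 7) + 2*w^2 + 7*w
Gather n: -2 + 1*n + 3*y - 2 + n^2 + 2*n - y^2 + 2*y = n^2 + 3*n - y^2 + 5*y - 4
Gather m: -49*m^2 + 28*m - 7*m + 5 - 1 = -49*m^2 + 21*m + 4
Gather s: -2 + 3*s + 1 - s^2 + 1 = -s^2 + 3*s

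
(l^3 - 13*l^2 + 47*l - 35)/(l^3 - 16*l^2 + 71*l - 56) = (l - 5)/(l - 8)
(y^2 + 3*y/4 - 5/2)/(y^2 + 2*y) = (y - 5/4)/y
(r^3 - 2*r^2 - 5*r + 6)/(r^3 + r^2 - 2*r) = (r - 3)/r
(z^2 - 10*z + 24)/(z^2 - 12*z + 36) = (z - 4)/(z - 6)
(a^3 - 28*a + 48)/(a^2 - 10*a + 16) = (a^2 + 2*a - 24)/(a - 8)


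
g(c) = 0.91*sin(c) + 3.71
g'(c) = 0.91*cos(c)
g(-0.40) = 3.36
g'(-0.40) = 0.84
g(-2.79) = 3.40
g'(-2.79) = -0.85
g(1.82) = 4.59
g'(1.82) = -0.22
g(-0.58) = 3.21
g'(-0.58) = 0.76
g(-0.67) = 3.14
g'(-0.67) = 0.71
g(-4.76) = 4.62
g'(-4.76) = 0.04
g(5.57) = 3.11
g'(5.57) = 0.69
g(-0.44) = 3.32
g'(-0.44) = 0.82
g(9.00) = 4.09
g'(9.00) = -0.83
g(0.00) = 3.71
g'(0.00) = 0.91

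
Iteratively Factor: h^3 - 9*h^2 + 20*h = (h - 4)*(h^2 - 5*h) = h*(h - 4)*(h - 5)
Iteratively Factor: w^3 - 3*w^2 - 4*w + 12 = (w + 2)*(w^2 - 5*w + 6) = (w - 2)*(w + 2)*(w - 3)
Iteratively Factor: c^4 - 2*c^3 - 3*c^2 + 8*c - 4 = (c - 1)*(c^3 - c^2 - 4*c + 4) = (c - 1)*(c + 2)*(c^2 - 3*c + 2) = (c - 2)*(c - 1)*(c + 2)*(c - 1)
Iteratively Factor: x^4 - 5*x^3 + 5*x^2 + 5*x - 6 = (x - 2)*(x^3 - 3*x^2 - x + 3) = (x - 2)*(x - 1)*(x^2 - 2*x - 3) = (x - 2)*(x - 1)*(x + 1)*(x - 3)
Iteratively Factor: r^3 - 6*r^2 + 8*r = (r - 4)*(r^2 - 2*r) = r*(r - 4)*(r - 2)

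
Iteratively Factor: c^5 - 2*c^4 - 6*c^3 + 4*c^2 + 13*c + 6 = (c + 1)*(c^4 - 3*c^3 - 3*c^2 + 7*c + 6) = (c - 2)*(c + 1)*(c^3 - c^2 - 5*c - 3) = (c - 2)*(c + 1)^2*(c^2 - 2*c - 3) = (c - 3)*(c - 2)*(c + 1)^2*(c + 1)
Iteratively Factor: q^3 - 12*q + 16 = (q - 2)*(q^2 + 2*q - 8) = (q - 2)*(q + 4)*(q - 2)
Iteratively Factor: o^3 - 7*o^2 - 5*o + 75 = (o - 5)*(o^2 - 2*o - 15) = (o - 5)*(o + 3)*(o - 5)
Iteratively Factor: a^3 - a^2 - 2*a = (a)*(a^2 - a - 2) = a*(a - 2)*(a + 1)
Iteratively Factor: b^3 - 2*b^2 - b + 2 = (b - 1)*(b^2 - b - 2) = (b - 2)*(b - 1)*(b + 1)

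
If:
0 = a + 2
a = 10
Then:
No Solution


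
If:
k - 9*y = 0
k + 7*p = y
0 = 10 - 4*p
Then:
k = -315/16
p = 5/2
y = -35/16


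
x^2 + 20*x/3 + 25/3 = (x + 5/3)*(x + 5)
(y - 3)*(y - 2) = y^2 - 5*y + 6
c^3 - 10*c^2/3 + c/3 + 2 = (c - 3)*(c - 1)*(c + 2/3)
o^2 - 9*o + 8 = (o - 8)*(o - 1)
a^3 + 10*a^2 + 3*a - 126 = (a - 3)*(a + 6)*(a + 7)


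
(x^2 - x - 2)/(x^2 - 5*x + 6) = (x + 1)/(x - 3)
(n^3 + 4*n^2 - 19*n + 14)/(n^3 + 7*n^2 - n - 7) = (n - 2)/(n + 1)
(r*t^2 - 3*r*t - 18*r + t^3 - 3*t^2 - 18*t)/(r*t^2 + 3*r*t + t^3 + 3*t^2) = (t - 6)/t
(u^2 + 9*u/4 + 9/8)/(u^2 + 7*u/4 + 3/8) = (4*u + 3)/(4*u + 1)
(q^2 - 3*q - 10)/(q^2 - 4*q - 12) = (q - 5)/(q - 6)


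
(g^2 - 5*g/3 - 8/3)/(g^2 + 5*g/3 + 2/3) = (3*g - 8)/(3*g + 2)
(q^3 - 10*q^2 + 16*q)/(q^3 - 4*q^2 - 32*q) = (q - 2)/(q + 4)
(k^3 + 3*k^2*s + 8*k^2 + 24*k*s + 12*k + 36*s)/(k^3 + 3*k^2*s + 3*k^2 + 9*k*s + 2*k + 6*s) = (k + 6)/(k + 1)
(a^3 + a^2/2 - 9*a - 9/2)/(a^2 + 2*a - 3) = (2*a^2 - 5*a - 3)/(2*(a - 1))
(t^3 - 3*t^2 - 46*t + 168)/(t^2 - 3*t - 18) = (t^2 + 3*t - 28)/(t + 3)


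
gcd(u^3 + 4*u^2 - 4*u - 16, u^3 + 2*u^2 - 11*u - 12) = u + 4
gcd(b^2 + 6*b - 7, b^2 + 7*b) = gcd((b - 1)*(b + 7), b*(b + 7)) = b + 7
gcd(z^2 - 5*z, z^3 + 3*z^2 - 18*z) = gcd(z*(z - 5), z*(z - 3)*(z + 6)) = z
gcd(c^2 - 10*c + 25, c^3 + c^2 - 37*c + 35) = c - 5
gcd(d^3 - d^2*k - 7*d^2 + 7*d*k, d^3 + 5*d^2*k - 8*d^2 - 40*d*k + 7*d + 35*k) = d - 7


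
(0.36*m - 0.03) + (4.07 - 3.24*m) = 4.04 - 2.88*m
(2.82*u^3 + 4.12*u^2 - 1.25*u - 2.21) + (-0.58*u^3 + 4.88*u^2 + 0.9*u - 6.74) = 2.24*u^3 + 9.0*u^2 - 0.35*u - 8.95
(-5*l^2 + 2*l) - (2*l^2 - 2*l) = -7*l^2 + 4*l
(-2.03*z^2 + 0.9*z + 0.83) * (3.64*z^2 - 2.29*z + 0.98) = -7.3892*z^4 + 7.9247*z^3 - 1.0292*z^2 - 1.0187*z + 0.8134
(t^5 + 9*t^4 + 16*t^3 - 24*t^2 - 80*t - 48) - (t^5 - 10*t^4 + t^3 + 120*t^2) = 19*t^4 + 15*t^3 - 144*t^2 - 80*t - 48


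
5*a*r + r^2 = r*(5*a + r)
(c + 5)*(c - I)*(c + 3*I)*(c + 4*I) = c^4 + 5*c^3 + 6*I*c^3 - 5*c^2 + 30*I*c^2 - 25*c + 12*I*c + 60*I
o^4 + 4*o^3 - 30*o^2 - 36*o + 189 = (o - 3)^2*(o + 3)*(o + 7)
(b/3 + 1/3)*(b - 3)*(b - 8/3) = b^3/3 - 14*b^2/9 + 7*b/9 + 8/3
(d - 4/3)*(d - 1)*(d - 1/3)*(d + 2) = d^4 - 2*d^3/3 - 29*d^2/9 + 34*d/9 - 8/9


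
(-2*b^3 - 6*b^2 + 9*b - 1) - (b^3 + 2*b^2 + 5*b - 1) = -3*b^3 - 8*b^2 + 4*b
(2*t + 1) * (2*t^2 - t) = 4*t^3 - t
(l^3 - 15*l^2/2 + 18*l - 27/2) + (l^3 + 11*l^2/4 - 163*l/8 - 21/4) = 2*l^3 - 19*l^2/4 - 19*l/8 - 75/4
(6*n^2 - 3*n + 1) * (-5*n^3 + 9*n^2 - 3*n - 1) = -30*n^5 + 69*n^4 - 50*n^3 + 12*n^2 - 1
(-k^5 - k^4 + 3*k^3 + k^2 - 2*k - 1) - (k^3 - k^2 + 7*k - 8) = -k^5 - k^4 + 2*k^3 + 2*k^2 - 9*k + 7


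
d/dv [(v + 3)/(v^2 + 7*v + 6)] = (v^2 + 7*v - (v + 3)*(2*v + 7) + 6)/(v^2 + 7*v + 6)^2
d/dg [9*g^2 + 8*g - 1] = 18*g + 8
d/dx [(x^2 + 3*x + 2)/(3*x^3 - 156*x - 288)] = (-x^2 - 2*x - 46)/(3*(x^4 - 4*x^3 - 92*x^2 + 192*x + 2304))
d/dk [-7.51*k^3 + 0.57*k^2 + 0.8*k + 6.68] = -22.53*k^2 + 1.14*k + 0.8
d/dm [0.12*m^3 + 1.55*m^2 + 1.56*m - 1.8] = 0.36*m^2 + 3.1*m + 1.56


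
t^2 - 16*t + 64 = (t - 8)^2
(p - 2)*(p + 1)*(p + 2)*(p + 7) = p^4 + 8*p^3 + 3*p^2 - 32*p - 28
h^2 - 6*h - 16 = (h - 8)*(h + 2)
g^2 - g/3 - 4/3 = (g - 4/3)*(g + 1)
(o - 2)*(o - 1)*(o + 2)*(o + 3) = o^4 + 2*o^3 - 7*o^2 - 8*o + 12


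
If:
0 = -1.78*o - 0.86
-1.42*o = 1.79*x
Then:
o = -0.48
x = 0.38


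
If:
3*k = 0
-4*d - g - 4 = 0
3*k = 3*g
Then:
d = -1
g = 0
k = 0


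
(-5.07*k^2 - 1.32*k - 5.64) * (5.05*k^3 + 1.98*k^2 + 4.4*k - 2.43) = -25.6035*k^5 - 16.7046*k^4 - 53.4036*k^3 - 4.6551*k^2 - 21.6084*k + 13.7052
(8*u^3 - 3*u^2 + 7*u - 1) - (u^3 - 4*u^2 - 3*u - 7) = 7*u^3 + u^2 + 10*u + 6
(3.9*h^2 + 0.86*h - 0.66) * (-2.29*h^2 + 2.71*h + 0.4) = -8.931*h^4 + 8.5996*h^3 + 5.402*h^2 - 1.4446*h - 0.264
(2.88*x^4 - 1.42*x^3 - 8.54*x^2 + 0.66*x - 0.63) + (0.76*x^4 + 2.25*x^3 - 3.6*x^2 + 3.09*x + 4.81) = 3.64*x^4 + 0.83*x^3 - 12.14*x^2 + 3.75*x + 4.18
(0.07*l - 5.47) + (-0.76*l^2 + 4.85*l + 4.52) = -0.76*l^2 + 4.92*l - 0.95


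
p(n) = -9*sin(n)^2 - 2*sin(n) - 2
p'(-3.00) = -0.53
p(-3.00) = -1.90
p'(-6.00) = -6.75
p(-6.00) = -3.26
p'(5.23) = 6.75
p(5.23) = -7.06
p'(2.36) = 10.42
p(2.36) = -7.87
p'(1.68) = 2.17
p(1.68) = -12.88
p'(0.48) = -9.15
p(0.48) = -4.84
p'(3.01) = 4.32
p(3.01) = -2.42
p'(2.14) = 9.25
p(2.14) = -10.07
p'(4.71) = -0.04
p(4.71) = -9.00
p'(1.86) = 5.49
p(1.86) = -12.18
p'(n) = -18*sin(n)*cos(n) - 2*cos(n)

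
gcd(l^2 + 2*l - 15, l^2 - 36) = 1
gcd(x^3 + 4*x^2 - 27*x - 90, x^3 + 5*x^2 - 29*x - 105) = x^2 - 2*x - 15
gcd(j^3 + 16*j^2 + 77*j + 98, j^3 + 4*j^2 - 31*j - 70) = j^2 + 9*j + 14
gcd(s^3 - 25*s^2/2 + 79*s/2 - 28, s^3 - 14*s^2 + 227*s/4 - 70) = s^2 - 23*s/2 + 28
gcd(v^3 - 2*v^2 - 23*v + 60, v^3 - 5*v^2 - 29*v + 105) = v^2 + 2*v - 15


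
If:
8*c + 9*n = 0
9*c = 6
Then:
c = 2/3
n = -16/27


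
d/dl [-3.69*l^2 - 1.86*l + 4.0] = -7.38*l - 1.86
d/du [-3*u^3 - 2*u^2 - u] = -9*u^2 - 4*u - 1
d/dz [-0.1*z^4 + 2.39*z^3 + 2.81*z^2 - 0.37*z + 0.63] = -0.4*z^3 + 7.17*z^2 + 5.62*z - 0.37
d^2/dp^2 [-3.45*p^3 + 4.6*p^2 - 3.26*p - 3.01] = 9.2 - 20.7*p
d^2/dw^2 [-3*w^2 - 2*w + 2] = -6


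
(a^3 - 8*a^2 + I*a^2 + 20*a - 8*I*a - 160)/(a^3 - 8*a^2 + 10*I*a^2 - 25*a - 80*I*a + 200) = (a - 4*I)/(a + 5*I)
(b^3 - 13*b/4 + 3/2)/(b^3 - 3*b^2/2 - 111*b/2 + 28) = (b^2 + b/2 - 3)/(b^2 - b - 56)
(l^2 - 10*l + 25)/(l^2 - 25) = (l - 5)/(l + 5)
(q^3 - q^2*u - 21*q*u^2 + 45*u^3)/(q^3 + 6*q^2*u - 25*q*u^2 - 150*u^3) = (q^2 - 6*q*u + 9*u^2)/(q^2 + q*u - 30*u^2)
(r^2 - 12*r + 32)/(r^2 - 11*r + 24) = (r - 4)/(r - 3)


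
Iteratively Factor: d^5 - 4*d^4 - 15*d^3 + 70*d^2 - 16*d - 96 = (d + 4)*(d^4 - 8*d^3 + 17*d^2 + 2*d - 24) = (d + 1)*(d + 4)*(d^3 - 9*d^2 + 26*d - 24) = (d - 4)*(d + 1)*(d + 4)*(d^2 - 5*d + 6) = (d - 4)*(d - 2)*(d + 1)*(d + 4)*(d - 3)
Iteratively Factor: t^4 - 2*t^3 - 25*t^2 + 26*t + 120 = (t + 2)*(t^3 - 4*t^2 - 17*t + 60) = (t - 3)*(t + 2)*(t^2 - t - 20) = (t - 5)*(t - 3)*(t + 2)*(t + 4)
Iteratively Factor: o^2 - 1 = (o + 1)*(o - 1)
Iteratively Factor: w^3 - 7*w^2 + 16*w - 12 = (w - 2)*(w^2 - 5*w + 6) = (w - 2)^2*(w - 3)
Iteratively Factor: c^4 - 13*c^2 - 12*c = (c + 1)*(c^3 - c^2 - 12*c) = (c - 4)*(c + 1)*(c^2 + 3*c) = (c - 4)*(c + 1)*(c + 3)*(c)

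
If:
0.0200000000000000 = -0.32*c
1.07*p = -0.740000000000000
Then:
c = -0.06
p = -0.69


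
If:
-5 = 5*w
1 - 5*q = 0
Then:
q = 1/5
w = -1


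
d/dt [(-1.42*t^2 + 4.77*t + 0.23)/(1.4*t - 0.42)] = (-1.988*t^2 + 1.1928*t - 2.3254)/(1.96*t^2 - 1.176*t + 0.1764)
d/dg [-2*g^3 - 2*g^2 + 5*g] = -6*g^2 - 4*g + 5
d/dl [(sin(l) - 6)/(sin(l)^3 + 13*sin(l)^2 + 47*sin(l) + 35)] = (-2*sin(l)^3 + 5*sin(l)^2 + 156*sin(l) + 317)*cos(l)/(sin(l)^3 + 13*sin(l)^2 + 47*sin(l) + 35)^2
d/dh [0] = 0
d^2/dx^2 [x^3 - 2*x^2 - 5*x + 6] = 6*x - 4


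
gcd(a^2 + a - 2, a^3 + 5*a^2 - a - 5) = a - 1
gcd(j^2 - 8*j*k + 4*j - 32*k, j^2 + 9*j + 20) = j + 4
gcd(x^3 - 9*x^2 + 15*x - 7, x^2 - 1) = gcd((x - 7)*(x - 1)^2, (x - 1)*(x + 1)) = x - 1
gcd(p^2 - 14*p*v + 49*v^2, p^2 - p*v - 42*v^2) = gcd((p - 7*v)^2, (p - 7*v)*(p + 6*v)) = p - 7*v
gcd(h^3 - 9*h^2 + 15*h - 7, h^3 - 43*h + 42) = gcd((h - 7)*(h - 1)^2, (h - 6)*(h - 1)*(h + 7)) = h - 1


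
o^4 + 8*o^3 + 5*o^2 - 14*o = o*(o - 1)*(o + 2)*(o + 7)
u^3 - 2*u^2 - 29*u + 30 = (u - 6)*(u - 1)*(u + 5)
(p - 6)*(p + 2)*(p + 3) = p^3 - p^2 - 24*p - 36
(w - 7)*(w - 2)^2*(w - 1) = w^4 - 12*w^3 + 43*w^2 - 60*w + 28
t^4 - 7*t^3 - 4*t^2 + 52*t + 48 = (t - 6)*(t - 4)*(t + 1)*(t + 2)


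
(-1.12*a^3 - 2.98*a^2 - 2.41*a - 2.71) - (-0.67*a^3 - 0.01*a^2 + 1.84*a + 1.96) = -0.45*a^3 - 2.97*a^2 - 4.25*a - 4.67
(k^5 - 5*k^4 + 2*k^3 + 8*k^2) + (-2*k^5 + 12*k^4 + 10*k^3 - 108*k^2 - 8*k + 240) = -k^5 + 7*k^4 + 12*k^3 - 100*k^2 - 8*k + 240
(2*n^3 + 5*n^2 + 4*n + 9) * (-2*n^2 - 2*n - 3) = -4*n^5 - 14*n^4 - 24*n^3 - 41*n^2 - 30*n - 27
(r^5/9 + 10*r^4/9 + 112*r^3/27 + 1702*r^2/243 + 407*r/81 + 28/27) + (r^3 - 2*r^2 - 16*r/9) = r^5/9 + 10*r^4/9 + 139*r^3/27 + 1216*r^2/243 + 263*r/81 + 28/27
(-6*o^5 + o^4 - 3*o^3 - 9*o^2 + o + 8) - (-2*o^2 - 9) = -6*o^5 + o^4 - 3*o^3 - 7*o^2 + o + 17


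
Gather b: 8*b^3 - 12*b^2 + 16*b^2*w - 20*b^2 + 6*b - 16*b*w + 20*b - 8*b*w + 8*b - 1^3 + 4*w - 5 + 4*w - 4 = 8*b^3 + b^2*(16*w - 32) + b*(34 - 24*w) + 8*w - 10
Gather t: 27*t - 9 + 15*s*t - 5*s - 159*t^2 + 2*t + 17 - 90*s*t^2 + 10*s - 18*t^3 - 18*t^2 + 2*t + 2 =5*s - 18*t^3 + t^2*(-90*s - 177) + t*(15*s + 31) + 10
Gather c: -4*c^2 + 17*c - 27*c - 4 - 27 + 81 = -4*c^2 - 10*c + 50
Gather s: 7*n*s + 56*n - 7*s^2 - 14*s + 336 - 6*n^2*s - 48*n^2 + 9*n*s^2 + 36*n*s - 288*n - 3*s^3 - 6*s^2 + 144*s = -48*n^2 - 232*n - 3*s^3 + s^2*(9*n - 13) + s*(-6*n^2 + 43*n + 130) + 336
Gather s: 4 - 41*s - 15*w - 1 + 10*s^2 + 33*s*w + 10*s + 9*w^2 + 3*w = 10*s^2 + s*(33*w - 31) + 9*w^2 - 12*w + 3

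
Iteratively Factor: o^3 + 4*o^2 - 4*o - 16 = (o + 2)*(o^2 + 2*o - 8) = (o - 2)*(o + 2)*(o + 4)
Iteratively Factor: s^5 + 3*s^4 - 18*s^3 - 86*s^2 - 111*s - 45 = (s - 5)*(s^4 + 8*s^3 + 22*s^2 + 24*s + 9) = (s - 5)*(s + 3)*(s^3 + 5*s^2 + 7*s + 3) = (s - 5)*(s + 3)^2*(s^2 + 2*s + 1) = (s - 5)*(s + 1)*(s + 3)^2*(s + 1)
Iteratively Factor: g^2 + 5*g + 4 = (g + 1)*(g + 4)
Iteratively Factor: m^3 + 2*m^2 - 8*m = (m)*(m^2 + 2*m - 8) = m*(m - 2)*(m + 4)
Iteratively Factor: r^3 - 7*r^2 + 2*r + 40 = (r - 5)*(r^2 - 2*r - 8) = (r - 5)*(r + 2)*(r - 4)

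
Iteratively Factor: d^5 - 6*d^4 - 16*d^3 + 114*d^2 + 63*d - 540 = (d + 3)*(d^4 - 9*d^3 + 11*d^2 + 81*d - 180) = (d + 3)^2*(d^3 - 12*d^2 + 47*d - 60) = (d - 4)*(d + 3)^2*(d^2 - 8*d + 15) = (d - 5)*(d - 4)*(d + 3)^2*(d - 3)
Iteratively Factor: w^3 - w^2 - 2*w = (w - 2)*(w^2 + w) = (w - 2)*(w + 1)*(w)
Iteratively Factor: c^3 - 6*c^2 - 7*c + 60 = (c + 3)*(c^2 - 9*c + 20) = (c - 4)*(c + 3)*(c - 5)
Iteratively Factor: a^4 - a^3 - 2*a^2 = (a)*(a^3 - a^2 - 2*a) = a^2*(a^2 - a - 2) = a^2*(a - 2)*(a + 1)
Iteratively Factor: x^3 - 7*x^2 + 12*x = (x - 4)*(x^2 - 3*x) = (x - 4)*(x - 3)*(x)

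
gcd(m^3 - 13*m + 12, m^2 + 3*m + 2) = 1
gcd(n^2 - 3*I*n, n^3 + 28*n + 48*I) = 1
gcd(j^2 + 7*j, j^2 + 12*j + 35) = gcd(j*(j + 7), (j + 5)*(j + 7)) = j + 7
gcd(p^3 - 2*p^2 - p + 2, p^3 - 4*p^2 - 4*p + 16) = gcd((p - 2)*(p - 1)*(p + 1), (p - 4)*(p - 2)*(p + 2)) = p - 2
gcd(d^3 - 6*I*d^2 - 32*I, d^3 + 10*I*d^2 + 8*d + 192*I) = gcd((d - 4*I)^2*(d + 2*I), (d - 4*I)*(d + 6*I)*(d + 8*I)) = d - 4*I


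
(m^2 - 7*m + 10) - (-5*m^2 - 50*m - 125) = 6*m^2 + 43*m + 135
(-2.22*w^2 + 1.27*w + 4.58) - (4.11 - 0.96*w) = -2.22*w^2 + 2.23*w + 0.47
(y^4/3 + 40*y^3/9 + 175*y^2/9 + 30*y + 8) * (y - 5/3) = y^5/3 + 35*y^4/9 + 325*y^3/27 - 65*y^2/27 - 42*y - 40/3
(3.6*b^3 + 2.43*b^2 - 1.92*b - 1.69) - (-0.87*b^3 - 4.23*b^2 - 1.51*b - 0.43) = 4.47*b^3 + 6.66*b^2 - 0.41*b - 1.26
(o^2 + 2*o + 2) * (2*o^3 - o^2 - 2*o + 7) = 2*o^5 + 3*o^4 + o^2 + 10*o + 14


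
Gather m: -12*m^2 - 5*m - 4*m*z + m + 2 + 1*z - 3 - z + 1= -12*m^2 + m*(-4*z - 4)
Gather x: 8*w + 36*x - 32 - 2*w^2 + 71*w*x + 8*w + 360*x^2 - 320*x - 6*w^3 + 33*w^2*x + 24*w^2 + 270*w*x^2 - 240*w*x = -6*w^3 + 22*w^2 + 16*w + x^2*(270*w + 360) + x*(33*w^2 - 169*w - 284) - 32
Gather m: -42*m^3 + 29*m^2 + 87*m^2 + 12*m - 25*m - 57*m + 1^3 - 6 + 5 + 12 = -42*m^3 + 116*m^2 - 70*m + 12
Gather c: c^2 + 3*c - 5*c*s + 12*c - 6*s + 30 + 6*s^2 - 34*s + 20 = c^2 + c*(15 - 5*s) + 6*s^2 - 40*s + 50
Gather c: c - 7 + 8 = c + 1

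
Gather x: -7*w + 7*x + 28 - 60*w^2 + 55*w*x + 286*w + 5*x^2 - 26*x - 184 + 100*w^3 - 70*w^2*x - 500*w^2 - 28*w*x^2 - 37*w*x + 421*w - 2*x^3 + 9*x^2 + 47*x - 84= 100*w^3 - 560*w^2 + 700*w - 2*x^3 + x^2*(14 - 28*w) + x*(-70*w^2 + 18*w + 28) - 240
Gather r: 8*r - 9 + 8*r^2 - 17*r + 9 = 8*r^2 - 9*r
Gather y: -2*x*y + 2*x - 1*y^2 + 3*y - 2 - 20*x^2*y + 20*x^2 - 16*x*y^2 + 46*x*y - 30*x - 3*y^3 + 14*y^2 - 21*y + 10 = 20*x^2 - 28*x - 3*y^3 + y^2*(13 - 16*x) + y*(-20*x^2 + 44*x - 18) + 8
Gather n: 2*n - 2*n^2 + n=-2*n^2 + 3*n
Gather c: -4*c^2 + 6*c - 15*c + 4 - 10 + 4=-4*c^2 - 9*c - 2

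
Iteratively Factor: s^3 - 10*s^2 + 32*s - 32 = (s - 2)*(s^2 - 8*s + 16) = (s - 4)*(s - 2)*(s - 4)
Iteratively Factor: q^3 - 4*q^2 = (q)*(q^2 - 4*q) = q*(q - 4)*(q)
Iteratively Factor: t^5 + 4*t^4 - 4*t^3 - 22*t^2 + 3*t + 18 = (t - 1)*(t^4 + 5*t^3 + t^2 - 21*t - 18) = (t - 1)*(t + 3)*(t^3 + 2*t^2 - 5*t - 6) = (t - 2)*(t - 1)*(t + 3)*(t^2 + 4*t + 3) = (t - 2)*(t - 1)*(t + 1)*(t + 3)*(t + 3)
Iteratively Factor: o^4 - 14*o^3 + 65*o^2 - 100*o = (o - 5)*(o^3 - 9*o^2 + 20*o) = (o - 5)*(o - 4)*(o^2 - 5*o) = (o - 5)^2*(o - 4)*(o)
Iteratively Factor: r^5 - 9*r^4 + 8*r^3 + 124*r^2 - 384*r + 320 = (r - 2)*(r^4 - 7*r^3 - 6*r^2 + 112*r - 160) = (r - 2)*(r + 4)*(r^3 - 11*r^2 + 38*r - 40) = (r - 5)*(r - 2)*(r + 4)*(r^2 - 6*r + 8) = (r - 5)*(r - 4)*(r - 2)*(r + 4)*(r - 2)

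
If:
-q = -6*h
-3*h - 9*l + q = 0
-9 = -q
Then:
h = 3/2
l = 1/2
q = 9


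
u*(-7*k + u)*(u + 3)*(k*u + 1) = -7*k^2*u^3 - 21*k^2*u^2 + k*u^4 + 3*k*u^3 - 7*k*u^2 - 21*k*u + u^3 + 3*u^2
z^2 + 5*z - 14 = (z - 2)*(z + 7)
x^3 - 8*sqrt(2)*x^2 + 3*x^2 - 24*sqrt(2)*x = x*(x + 3)*(x - 8*sqrt(2))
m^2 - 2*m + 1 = (m - 1)^2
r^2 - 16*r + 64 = (r - 8)^2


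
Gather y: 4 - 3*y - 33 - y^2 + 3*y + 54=25 - y^2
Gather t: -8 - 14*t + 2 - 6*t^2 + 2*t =-6*t^2 - 12*t - 6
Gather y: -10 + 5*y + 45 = 5*y + 35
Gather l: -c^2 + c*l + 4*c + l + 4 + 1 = -c^2 + 4*c + l*(c + 1) + 5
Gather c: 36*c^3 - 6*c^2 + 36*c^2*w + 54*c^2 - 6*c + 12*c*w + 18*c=36*c^3 + c^2*(36*w + 48) + c*(12*w + 12)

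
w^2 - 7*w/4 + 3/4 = (w - 1)*(w - 3/4)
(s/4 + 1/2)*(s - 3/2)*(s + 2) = s^3/4 + 5*s^2/8 - s/2 - 3/2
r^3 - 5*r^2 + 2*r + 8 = (r - 4)*(r - 2)*(r + 1)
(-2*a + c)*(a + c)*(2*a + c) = -4*a^3 - 4*a^2*c + a*c^2 + c^3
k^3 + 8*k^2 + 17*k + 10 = (k + 1)*(k + 2)*(k + 5)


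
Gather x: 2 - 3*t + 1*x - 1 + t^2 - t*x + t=t^2 - 2*t + x*(1 - t) + 1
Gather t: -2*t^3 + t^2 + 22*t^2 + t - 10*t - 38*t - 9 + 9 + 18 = -2*t^3 + 23*t^2 - 47*t + 18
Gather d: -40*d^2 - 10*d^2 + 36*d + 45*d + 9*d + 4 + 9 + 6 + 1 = -50*d^2 + 90*d + 20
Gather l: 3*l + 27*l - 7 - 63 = 30*l - 70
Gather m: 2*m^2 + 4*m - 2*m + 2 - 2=2*m^2 + 2*m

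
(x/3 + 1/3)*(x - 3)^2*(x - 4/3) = x^4/3 - 19*x^3/9 + 29*x^2/9 + 5*x/3 - 4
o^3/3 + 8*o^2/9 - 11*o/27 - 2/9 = (o/3 + 1)*(o - 2/3)*(o + 1/3)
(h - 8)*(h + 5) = h^2 - 3*h - 40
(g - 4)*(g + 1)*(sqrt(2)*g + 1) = sqrt(2)*g^3 - 3*sqrt(2)*g^2 + g^2 - 4*sqrt(2)*g - 3*g - 4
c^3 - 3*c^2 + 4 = (c - 2)^2*(c + 1)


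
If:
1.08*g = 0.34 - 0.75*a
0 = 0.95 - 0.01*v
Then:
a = 0.453333333333333 - 1.44*g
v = 95.00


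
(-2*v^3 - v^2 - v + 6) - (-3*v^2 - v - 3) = -2*v^3 + 2*v^2 + 9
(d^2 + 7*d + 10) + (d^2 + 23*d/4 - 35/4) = 2*d^2 + 51*d/4 + 5/4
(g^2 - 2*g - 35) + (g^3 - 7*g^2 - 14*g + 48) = g^3 - 6*g^2 - 16*g + 13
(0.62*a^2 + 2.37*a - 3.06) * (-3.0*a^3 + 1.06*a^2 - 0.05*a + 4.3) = -1.86*a^5 - 6.4528*a^4 + 11.6612*a^3 - 0.6961*a^2 + 10.344*a - 13.158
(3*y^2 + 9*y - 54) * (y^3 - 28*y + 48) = 3*y^5 + 9*y^4 - 138*y^3 - 108*y^2 + 1944*y - 2592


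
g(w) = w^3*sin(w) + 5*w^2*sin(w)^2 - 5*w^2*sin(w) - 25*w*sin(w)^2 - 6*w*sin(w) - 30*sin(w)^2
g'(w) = w^3*cos(w) + 10*w^2*sin(w)*cos(w) + 3*w^2*sin(w) - 5*w^2*cos(w) + 10*w*sin(w)^2 - 50*w*sin(w)*cos(w) - 10*w*sin(w) - 6*w*cos(w) - 25*sin(w)^2 - 60*sin(w)*cos(w) - 6*sin(w)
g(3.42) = 6.41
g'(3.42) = 9.46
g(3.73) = 5.69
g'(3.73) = -11.60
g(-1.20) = 7.87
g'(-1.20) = -47.25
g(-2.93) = 14.41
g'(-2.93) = 72.06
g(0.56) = -14.50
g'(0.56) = -53.36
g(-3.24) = -5.59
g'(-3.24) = 51.63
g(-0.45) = -4.05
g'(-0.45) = 10.14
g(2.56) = -35.70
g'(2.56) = 76.03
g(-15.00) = 3489.39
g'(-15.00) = 4196.04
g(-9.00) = 546.99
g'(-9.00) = 1280.32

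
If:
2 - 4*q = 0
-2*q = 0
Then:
No Solution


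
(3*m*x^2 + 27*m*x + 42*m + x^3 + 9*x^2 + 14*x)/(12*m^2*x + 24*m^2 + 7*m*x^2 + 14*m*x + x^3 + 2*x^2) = (x + 7)/(4*m + x)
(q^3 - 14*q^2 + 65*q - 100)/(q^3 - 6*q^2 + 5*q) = (q^2 - 9*q + 20)/(q*(q - 1))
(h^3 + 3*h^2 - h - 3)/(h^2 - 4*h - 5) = (h^2 + 2*h - 3)/(h - 5)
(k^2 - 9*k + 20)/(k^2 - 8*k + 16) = (k - 5)/(k - 4)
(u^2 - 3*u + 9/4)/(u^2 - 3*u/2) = (u - 3/2)/u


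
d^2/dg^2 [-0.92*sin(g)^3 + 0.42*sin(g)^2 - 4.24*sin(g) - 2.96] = 4.93*sin(g) - 2.07*sin(3*g) + 0.84*cos(2*g)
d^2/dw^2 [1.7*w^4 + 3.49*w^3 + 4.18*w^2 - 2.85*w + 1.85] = 20.4*w^2 + 20.94*w + 8.36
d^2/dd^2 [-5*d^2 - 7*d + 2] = -10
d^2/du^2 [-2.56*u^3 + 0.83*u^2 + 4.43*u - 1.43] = 1.66 - 15.36*u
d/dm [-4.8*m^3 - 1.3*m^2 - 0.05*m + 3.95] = -14.4*m^2 - 2.6*m - 0.05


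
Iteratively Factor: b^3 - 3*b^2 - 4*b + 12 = (b - 2)*(b^2 - b - 6) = (b - 2)*(b + 2)*(b - 3)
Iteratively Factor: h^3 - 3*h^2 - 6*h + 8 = (h + 2)*(h^2 - 5*h + 4) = (h - 1)*(h + 2)*(h - 4)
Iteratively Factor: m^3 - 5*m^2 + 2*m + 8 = (m - 4)*(m^2 - m - 2) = (m - 4)*(m + 1)*(m - 2)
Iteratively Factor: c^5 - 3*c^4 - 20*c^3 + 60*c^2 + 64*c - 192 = (c + 4)*(c^4 - 7*c^3 + 8*c^2 + 28*c - 48) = (c - 2)*(c + 4)*(c^3 - 5*c^2 - 2*c + 24) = (c - 2)*(c + 2)*(c + 4)*(c^2 - 7*c + 12) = (c - 4)*(c - 2)*(c + 2)*(c + 4)*(c - 3)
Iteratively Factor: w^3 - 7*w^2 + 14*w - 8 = (w - 1)*(w^2 - 6*w + 8) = (w - 4)*(w - 1)*(w - 2)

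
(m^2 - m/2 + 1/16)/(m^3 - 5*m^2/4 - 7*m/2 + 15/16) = (4*m - 1)/(4*m^2 - 4*m - 15)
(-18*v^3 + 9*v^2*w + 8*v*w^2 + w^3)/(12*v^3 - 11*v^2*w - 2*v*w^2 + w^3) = (-6*v - w)/(4*v - w)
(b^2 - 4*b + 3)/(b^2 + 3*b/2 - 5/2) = 2*(b - 3)/(2*b + 5)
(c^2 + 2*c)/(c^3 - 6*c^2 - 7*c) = (c + 2)/(c^2 - 6*c - 7)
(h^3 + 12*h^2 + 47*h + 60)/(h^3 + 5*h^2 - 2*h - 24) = (h + 5)/(h - 2)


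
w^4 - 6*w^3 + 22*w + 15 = (w - 5)*(w - 3)*(w + 1)^2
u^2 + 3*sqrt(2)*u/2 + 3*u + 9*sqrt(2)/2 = (u + 3)*(u + 3*sqrt(2)/2)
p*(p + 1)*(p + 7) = p^3 + 8*p^2 + 7*p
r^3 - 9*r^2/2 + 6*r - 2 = (r - 2)^2*(r - 1/2)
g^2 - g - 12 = (g - 4)*(g + 3)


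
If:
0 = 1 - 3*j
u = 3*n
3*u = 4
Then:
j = 1/3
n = 4/9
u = 4/3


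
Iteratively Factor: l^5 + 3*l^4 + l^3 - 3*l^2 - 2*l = (l + 2)*(l^4 + l^3 - l^2 - l) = (l - 1)*(l + 2)*(l^3 + 2*l^2 + l) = l*(l - 1)*(l + 2)*(l^2 + 2*l + 1) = l*(l - 1)*(l + 1)*(l + 2)*(l + 1)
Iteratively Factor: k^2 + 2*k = (k + 2)*(k)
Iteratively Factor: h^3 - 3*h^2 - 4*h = (h + 1)*(h^2 - 4*h) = (h - 4)*(h + 1)*(h)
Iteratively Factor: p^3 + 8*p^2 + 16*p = (p)*(p^2 + 8*p + 16) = p*(p + 4)*(p + 4)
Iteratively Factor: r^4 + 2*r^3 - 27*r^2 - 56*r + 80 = (r - 5)*(r^3 + 7*r^2 + 8*r - 16) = (r - 5)*(r + 4)*(r^2 + 3*r - 4) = (r - 5)*(r - 1)*(r + 4)*(r + 4)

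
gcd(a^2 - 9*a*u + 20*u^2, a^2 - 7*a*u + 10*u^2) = -a + 5*u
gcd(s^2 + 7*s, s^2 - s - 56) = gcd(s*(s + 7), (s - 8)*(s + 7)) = s + 7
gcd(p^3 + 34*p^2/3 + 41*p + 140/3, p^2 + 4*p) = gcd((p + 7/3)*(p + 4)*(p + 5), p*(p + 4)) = p + 4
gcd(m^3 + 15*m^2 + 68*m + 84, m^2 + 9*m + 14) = m^2 + 9*m + 14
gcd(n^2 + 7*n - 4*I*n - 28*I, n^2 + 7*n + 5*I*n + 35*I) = n + 7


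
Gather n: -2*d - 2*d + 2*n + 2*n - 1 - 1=-4*d + 4*n - 2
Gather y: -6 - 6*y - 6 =-6*y - 12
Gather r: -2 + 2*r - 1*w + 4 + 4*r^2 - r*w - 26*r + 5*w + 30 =4*r^2 + r*(-w - 24) + 4*w + 32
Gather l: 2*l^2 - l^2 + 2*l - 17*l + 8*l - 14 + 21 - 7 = l^2 - 7*l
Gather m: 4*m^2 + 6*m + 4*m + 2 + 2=4*m^2 + 10*m + 4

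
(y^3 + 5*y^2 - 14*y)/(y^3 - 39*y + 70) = y/(y - 5)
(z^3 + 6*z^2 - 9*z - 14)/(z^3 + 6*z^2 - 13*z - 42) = (z^2 - z - 2)/(z^2 - z - 6)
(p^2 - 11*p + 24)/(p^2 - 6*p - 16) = (p - 3)/(p + 2)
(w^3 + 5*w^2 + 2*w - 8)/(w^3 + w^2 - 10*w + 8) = (w + 2)/(w - 2)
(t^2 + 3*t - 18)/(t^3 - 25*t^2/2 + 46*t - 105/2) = 2*(t + 6)/(2*t^2 - 19*t + 35)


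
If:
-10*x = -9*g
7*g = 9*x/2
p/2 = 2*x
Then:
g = 0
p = 0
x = 0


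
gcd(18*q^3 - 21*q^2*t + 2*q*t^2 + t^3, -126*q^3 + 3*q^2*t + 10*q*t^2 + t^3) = 18*q^2 - 3*q*t - t^2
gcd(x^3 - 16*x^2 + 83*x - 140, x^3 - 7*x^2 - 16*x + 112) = x^2 - 11*x + 28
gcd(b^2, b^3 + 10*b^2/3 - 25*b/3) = b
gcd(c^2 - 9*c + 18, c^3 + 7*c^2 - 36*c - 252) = c - 6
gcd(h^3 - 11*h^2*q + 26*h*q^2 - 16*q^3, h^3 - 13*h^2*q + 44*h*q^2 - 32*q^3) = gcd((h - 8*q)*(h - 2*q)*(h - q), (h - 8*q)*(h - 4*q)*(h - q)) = h^2 - 9*h*q + 8*q^2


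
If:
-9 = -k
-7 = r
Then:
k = 9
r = -7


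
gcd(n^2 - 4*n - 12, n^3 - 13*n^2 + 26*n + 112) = n + 2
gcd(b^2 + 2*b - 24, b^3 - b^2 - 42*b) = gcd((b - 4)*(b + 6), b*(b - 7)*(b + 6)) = b + 6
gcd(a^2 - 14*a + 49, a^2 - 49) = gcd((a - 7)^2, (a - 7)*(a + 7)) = a - 7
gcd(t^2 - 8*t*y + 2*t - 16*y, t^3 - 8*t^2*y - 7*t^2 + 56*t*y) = -t + 8*y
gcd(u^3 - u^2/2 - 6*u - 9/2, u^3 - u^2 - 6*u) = u - 3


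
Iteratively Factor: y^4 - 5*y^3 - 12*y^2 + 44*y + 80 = (y + 2)*(y^3 - 7*y^2 + 2*y + 40) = (y - 5)*(y + 2)*(y^2 - 2*y - 8) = (y - 5)*(y - 4)*(y + 2)*(y + 2)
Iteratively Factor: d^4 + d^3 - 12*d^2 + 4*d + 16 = (d - 2)*(d^3 + 3*d^2 - 6*d - 8) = (d - 2)^2*(d^2 + 5*d + 4) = (d - 2)^2*(d + 4)*(d + 1)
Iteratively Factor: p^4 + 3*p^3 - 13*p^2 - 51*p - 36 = (p - 4)*(p^3 + 7*p^2 + 15*p + 9) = (p - 4)*(p + 3)*(p^2 + 4*p + 3) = (p - 4)*(p + 1)*(p + 3)*(p + 3)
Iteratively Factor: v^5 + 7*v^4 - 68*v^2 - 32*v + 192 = (v + 4)*(v^4 + 3*v^3 - 12*v^2 - 20*v + 48) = (v + 3)*(v + 4)*(v^3 - 12*v + 16) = (v + 3)*(v + 4)^2*(v^2 - 4*v + 4) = (v - 2)*(v + 3)*(v + 4)^2*(v - 2)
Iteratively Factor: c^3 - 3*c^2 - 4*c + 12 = (c - 2)*(c^2 - c - 6) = (c - 3)*(c - 2)*(c + 2)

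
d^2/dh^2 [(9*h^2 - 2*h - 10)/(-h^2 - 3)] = 2*(2*h^3 + 111*h^2 - 18*h - 111)/(h^6 + 9*h^4 + 27*h^2 + 27)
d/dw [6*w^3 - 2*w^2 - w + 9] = 18*w^2 - 4*w - 1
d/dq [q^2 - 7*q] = 2*q - 7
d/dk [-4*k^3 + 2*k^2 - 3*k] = -12*k^2 + 4*k - 3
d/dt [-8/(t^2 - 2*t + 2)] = 16*(t - 1)/(t^2 - 2*t + 2)^2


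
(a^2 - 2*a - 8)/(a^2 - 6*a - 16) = (a - 4)/(a - 8)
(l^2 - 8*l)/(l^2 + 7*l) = (l - 8)/(l + 7)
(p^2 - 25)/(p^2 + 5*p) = (p - 5)/p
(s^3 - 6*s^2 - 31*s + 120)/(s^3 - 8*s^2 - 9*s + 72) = (s + 5)/(s + 3)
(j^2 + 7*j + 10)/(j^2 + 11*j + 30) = (j + 2)/(j + 6)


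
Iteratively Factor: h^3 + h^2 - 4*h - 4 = (h + 2)*(h^2 - h - 2) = (h + 1)*(h + 2)*(h - 2)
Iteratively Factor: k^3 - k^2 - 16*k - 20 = (k - 5)*(k^2 + 4*k + 4) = (k - 5)*(k + 2)*(k + 2)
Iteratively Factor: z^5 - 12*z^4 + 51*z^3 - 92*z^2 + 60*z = (z - 3)*(z^4 - 9*z^3 + 24*z^2 - 20*z) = z*(z - 3)*(z^3 - 9*z^2 + 24*z - 20) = z*(z - 5)*(z - 3)*(z^2 - 4*z + 4) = z*(z - 5)*(z - 3)*(z - 2)*(z - 2)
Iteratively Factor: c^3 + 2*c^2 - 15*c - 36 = (c - 4)*(c^2 + 6*c + 9) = (c - 4)*(c + 3)*(c + 3)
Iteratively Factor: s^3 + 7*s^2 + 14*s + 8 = (s + 2)*(s^2 + 5*s + 4) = (s + 2)*(s + 4)*(s + 1)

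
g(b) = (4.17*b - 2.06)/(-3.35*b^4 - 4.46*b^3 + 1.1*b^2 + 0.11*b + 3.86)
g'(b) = (4.17*b - 2.06)*(13.4*b^3 + 13.38*b^2 - 2.2*b - 0.11)/(-3.35*b^4 - 4.46*b^3 + 1.1*b^2 + 0.11*b + 3.86)^2 + 4.17/(-3.35*b^4 - 4.46*b^3 + 1.1*b^2 + 0.11*b + 3.86) = (41.9085*b^4 + 9.59239999999999*b^3 - 32.1498*b^2 + 4.532*b + 16.3228)/(11.2225*b^8 + 29.882*b^7 + 12.5216*b^6 - 10.549*b^5 - 25.6332*b^4 - 34.1892*b^3 + 8.5041*b^2 + 0.8492*b + 14.8996)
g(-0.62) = -0.97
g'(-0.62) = 0.22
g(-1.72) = -30.79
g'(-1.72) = 2573.09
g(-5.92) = 0.01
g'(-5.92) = 0.00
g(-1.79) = 5.86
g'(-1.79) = 106.23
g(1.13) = -0.41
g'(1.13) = 1.48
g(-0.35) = -0.86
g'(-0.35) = 0.66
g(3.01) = -0.03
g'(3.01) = 0.02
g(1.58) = -0.14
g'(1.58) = 0.24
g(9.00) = -0.00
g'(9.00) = 0.00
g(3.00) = -0.03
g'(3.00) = 0.02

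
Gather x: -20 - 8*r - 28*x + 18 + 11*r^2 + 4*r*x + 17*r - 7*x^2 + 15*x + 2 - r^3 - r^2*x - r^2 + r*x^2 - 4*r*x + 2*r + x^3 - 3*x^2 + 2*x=-r^3 + 10*r^2 + 11*r + x^3 + x^2*(r - 10) + x*(-r^2 - 11)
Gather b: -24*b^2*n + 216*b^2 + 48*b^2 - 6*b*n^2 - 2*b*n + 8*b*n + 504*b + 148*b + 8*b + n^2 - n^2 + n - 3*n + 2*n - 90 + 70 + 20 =b^2*(264 - 24*n) + b*(-6*n^2 + 6*n + 660)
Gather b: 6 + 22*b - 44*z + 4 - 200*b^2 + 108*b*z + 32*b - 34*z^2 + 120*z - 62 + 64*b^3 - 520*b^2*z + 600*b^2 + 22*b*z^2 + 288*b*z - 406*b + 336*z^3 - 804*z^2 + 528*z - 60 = 64*b^3 + b^2*(400 - 520*z) + b*(22*z^2 + 396*z - 352) + 336*z^3 - 838*z^2 + 604*z - 112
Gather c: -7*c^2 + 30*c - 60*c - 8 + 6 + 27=-7*c^2 - 30*c + 25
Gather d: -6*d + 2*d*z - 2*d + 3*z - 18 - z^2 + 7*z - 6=d*(2*z - 8) - z^2 + 10*z - 24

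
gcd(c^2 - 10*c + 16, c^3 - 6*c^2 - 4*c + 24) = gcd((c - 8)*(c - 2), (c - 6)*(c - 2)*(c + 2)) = c - 2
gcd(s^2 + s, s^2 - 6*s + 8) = 1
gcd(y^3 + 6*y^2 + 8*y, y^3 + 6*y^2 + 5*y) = y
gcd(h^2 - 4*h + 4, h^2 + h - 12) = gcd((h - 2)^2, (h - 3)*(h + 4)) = 1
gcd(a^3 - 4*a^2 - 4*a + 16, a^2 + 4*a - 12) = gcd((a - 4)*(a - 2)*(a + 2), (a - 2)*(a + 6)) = a - 2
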